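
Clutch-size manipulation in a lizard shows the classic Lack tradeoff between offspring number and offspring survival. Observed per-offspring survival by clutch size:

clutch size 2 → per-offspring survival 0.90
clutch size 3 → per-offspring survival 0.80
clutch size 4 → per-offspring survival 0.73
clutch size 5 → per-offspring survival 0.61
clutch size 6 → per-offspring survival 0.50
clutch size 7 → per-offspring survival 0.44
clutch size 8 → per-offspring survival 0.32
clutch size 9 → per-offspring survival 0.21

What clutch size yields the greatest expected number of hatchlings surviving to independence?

Expected hatchlings surviving to independence = c × s(c):
  c=2: 2 × 0.90 = 1.800
  c=3: 3 × 0.80 = 2.400
  c=4: 4 × 0.73 = 2.920
  c=5: 5 × 0.61 = 3.050
  c=6: 6 × 0.50 = 3.000
  c=7: 7 × 0.44 = 3.080
  c=8: 8 × 0.32 = 2.560
  c=9: 9 × 0.21 = 1.890
Maximum at c = 7 (3.080 hatchlings surviving to independence).

7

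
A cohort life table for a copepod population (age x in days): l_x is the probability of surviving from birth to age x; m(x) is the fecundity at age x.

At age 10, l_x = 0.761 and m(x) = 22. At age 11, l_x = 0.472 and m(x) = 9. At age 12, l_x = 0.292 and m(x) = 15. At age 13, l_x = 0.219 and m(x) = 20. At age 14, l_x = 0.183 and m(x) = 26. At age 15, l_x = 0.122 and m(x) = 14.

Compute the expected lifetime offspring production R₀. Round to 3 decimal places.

36.216

R₀ = Σ l_x m(x):
  age 10: 0.761 × 22 = 16.7420
  age 11: 0.472 × 9 = 4.2480
  age 12: 0.292 × 15 = 4.3800
  age 13: 0.219 × 20 = 4.3800
  age 14: 0.183 × 26 = 4.7580
  age 15: 0.122 × 14 = 1.7080
R₀ = 16.7420 + 4.2480 + 4.3800 + 4.3800 + 4.7580 + 1.7080 = 36.2160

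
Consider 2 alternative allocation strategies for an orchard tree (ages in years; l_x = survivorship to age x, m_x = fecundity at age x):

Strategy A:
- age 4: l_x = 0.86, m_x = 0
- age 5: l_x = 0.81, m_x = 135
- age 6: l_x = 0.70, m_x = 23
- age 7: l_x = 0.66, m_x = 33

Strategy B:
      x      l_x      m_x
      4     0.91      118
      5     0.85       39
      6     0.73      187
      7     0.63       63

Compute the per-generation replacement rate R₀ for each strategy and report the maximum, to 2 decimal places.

316.73

Strategy A: R₀ = 0.86×0 + 0.81×135 + 0.70×23 + 0.66×33 = 147.2300
Strategy B: R₀ = 0.91×118 + 0.85×39 + 0.73×187 + 0.63×63 = 316.7300
Highest R₀: strategy B with 316.7300.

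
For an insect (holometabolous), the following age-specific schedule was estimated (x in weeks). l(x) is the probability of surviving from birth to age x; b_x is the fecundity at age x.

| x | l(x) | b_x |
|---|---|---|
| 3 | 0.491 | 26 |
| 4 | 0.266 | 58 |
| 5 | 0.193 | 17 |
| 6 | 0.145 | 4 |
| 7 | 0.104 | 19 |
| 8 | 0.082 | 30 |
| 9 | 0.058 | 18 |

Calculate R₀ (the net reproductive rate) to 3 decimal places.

R₀ = Σ l(x) b_x:
  age 3: 0.491 × 26 = 12.7660
  age 4: 0.266 × 58 = 15.4280
  age 5: 0.193 × 17 = 3.2810
  age 6: 0.145 × 4 = 0.5800
  age 7: 0.104 × 19 = 1.9760
  age 8: 0.082 × 30 = 2.4600
  age 9: 0.058 × 18 = 1.0440
R₀ = 12.7660 + 15.4280 + 3.2810 + 0.5800 + 1.9760 + 2.4600 + 1.0440 = 37.5350

37.535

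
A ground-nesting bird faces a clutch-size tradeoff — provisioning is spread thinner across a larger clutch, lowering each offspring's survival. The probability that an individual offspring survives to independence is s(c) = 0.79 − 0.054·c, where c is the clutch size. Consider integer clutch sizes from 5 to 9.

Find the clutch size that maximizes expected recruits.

7

Expected recruits = c × s(c):
  c=5: 5 × 0.520 = 2.600
  c=6: 6 × 0.466 = 2.796
  c=7: 7 × 0.412 = 2.884
  c=8: 8 × 0.358 = 2.864
  c=9: 9 × 0.304 = 2.736
Maximum at c = 7 (2.884 recruits).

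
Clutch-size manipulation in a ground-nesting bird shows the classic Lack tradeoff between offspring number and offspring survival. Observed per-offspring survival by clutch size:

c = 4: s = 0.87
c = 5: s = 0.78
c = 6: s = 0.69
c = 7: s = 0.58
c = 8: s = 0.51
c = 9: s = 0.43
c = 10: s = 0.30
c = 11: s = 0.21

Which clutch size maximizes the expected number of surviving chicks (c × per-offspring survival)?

6

Expected surviving chicks = c × s(c):
  c=4: 4 × 0.87 = 3.480
  c=5: 5 × 0.78 = 3.900
  c=6: 6 × 0.69 = 4.140
  c=7: 7 × 0.58 = 4.060
  c=8: 8 × 0.51 = 4.080
  c=9: 9 × 0.43 = 3.870
  c=10: 10 × 0.30 = 3.000
  c=11: 11 × 0.21 = 2.310
Maximum at c = 6 (4.140 surviving chicks).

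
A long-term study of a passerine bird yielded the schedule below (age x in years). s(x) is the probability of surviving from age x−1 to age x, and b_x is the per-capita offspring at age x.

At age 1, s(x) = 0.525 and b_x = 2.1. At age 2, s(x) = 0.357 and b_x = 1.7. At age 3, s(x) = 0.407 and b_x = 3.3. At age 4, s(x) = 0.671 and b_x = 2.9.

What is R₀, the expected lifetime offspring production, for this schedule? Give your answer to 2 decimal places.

1.82

Survivorship from birth: l_x = s_1·s_2·…·s_x.
  l_1 = 0.52500
  l_2 = 0.18743
  l_3 = 0.07628
  l_4 = 0.05119
R₀ = Σ l_x b_x:
  age 1: 0.52500 × 2.1 = 1.1025
  age 2: 0.18743 × 1.7 = 0.3186
  age 3: 0.07628 × 3.3 = 0.2517
  age 4: 0.05119 × 2.9 = 0.1485
R₀ = 1.1025 + 0.3186 + 0.2517 + 0.1485 = 1.8213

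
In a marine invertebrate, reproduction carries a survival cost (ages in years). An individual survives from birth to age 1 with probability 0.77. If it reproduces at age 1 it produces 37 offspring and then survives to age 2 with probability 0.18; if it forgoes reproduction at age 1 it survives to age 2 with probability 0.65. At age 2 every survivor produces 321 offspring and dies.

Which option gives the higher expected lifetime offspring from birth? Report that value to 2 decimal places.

breed at age 1: R₀ = 0.77 × (37 + 0.18 × 321) = 0.77 × 94.7800 = 72.9806
delay to age 2: R₀ = 0.77 × (0.65 × 321) = 0.77 × 208.6500 = 160.6605
Higher: delay to age 2 (160.6605).

160.66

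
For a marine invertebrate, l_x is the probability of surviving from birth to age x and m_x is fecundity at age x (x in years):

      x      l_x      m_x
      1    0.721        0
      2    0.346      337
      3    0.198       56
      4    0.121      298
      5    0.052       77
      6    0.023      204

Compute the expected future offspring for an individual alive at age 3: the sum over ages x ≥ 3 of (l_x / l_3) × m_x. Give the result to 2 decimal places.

282.03

l_3 = 0.198. Conditional survival from age 3 to x is l_x / l_3.
  x=3: (0.198/0.198) × 56 = 56.0000
  x=4: (0.121/0.198) × 298 = 182.1111
  x=5: (0.052/0.198) × 77 = 20.2222
  x=6: (0.023/0.198) × 204 = 23.6970
Sum = 56.0000 + 182.1111 + 20.2222 + 23.6970 = 282.0303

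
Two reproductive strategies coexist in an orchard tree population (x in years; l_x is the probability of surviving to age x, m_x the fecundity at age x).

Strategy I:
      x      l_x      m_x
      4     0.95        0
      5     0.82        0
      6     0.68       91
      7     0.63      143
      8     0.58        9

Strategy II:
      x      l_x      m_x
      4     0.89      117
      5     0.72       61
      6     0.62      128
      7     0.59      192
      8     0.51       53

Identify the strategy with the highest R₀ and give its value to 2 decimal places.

Strategy I: R₀ = 0.95×0 + 0.82×0 + 0.68×91 + 0.63×143 + 0.58×9 = 157.1900
Strategy II: R₀ = 0.89×117 + 0.72×61 + 0.62×128 + 0.59×192 + 0.51×53 = 367.7200
Highest R₀: strategy II with 367.7200.

367.72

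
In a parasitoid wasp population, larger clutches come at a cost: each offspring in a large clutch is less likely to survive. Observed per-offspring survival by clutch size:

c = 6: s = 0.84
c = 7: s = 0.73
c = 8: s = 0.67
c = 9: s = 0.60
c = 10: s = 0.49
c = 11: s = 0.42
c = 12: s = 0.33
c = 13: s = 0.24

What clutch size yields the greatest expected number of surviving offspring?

Expected surviving offspring = c × s(c):
  c=6: 6 × 0.84 = 5.040
  c=7: 7 × 0.73 = 5.110
  c=8: 8 × 0.67 = 5.360
  c=9: 9 × 0.60 = 5.400
  c=10: 10 × 0.49 = 4.900
  c=11: 11 × 0.42 = 4.620
  c=12: 12 × 0.33 = 3.960
  c=13: 13 × 0.24 = 3.120
Maximum at c = 9 (5.400 surviving offspring).

9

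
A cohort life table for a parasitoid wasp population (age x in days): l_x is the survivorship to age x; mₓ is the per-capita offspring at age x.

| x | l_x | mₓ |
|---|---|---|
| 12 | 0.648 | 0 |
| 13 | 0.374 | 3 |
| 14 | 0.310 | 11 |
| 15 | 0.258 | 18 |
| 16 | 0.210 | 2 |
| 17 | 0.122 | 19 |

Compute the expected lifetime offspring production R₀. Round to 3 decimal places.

R₀ = Σ l_x mₓ:
  age 12: 0.648 × 0 = 0.0000
  age 13: 0.374 × 3 = 1.1220
  age 14: 0.310 × 11 = 3.4100
  age 15: 0.258 × 18 = 4.6440
  age 16: 0.210 × 2 = 0.4200
  age 17: 0.122 × 19 = 2.3180
R₀ = 0.0000 + 1.1220 + 3.4100 + 4.6440 + 0.4200 + 2.3180 = 11.9140

11.914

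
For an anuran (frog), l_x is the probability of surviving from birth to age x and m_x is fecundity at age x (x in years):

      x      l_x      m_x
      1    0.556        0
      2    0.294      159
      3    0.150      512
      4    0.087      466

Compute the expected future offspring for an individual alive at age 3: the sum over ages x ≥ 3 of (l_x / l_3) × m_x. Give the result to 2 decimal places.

l_3 = 0.150. Conditional survival from age 3 to x is l_x / l_3.
  x=3: (0.150/0.150) × 512 = 512.0000
  x=4: (0.087/0.150) × 466 = 270.2800
Sum = 512.0000 + 270.2800 = 782.2800

782.28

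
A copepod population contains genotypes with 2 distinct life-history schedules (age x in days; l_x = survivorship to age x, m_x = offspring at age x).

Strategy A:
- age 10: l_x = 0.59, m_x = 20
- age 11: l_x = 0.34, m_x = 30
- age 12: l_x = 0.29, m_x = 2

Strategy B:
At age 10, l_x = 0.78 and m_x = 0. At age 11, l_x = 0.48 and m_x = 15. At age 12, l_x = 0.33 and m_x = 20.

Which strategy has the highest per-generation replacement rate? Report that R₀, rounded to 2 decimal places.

22.58

Strategy A: R₀ = 0.59×20 + 0.34×30 + 0.29×2 = 22.5800
Strategy B: R₀ = 0.78×0 + 0.48×15 + 0.33×20 = 13.8000
Highest R₀: strategy A with 22.5800.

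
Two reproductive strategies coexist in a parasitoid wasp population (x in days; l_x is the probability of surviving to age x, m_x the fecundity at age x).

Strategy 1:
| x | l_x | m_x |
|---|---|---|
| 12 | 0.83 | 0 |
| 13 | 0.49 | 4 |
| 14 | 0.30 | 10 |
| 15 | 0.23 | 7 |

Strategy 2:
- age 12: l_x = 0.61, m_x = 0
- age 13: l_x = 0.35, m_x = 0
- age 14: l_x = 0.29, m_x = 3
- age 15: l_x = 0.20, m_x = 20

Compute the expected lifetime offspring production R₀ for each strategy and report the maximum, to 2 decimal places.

6.57

Strategy 1: R₀ = 0.83×0 + 0.49×4 + 0.30×10 + 0.23×7 = 6.5700
Strategy 2: R₀ = 0.61×0 + 0.35×0 + 0.29×3 + 0.20×20 = 4.8700
Highest R₀: strategy 1 with 6.5700.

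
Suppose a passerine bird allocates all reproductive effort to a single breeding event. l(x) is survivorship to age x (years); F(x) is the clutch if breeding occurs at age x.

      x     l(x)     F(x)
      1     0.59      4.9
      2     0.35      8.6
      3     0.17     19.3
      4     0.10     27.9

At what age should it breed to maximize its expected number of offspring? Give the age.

Expected offspring if breeding at age x = l(x) × F(x):
  age 1: 0.59 × 4.9 = 2.891
  age 2: 0.35 × 8.6 = 3.010
  age 3: 0.17 × 19.3 = 3.281
  age 4: 0.10 × 27.9 = 2.790
Maximum at age 3 (3.281).

3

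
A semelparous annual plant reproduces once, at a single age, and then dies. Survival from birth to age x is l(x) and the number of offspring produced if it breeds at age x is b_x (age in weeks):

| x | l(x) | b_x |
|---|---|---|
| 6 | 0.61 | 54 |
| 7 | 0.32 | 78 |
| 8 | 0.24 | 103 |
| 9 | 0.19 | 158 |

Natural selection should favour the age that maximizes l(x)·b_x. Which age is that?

6

Expected offspring if breeding at age x = l(x) × b_x:
  age 6: 0.61 × 54 = 32.940
  age 7: 0.32 × 78 = 24.960
  age 8: 0.24 × 103 = 24.720
  age 9: 0.19 × 158 = 30.020
Maximum at age 6 (32.940).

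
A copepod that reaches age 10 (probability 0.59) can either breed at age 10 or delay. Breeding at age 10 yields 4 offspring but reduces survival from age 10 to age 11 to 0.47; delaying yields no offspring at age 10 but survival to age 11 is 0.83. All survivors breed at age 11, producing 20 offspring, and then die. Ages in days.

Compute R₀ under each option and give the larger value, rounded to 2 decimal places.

9.79

breed at age 10: R₀ = 0.59 × (4 + 0.47 × 20) = 0.59 × 13.4000 = 7.9060
delay to age 11: R₀ = 0.59 × (0.83 × 20) = 0.59 × 16.6000 = 9.7940
Higher: delay to age 11 (9.7940).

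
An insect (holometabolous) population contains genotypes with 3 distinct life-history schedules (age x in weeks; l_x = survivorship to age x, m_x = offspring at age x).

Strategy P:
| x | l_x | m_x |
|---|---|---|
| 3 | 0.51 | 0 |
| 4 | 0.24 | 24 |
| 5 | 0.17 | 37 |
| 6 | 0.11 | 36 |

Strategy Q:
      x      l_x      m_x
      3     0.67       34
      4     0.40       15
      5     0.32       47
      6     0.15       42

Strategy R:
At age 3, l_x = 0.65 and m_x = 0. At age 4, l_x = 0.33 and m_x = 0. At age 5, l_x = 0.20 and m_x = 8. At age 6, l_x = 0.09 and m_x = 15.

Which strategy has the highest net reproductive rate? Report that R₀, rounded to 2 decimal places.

50.12

Strategy P: R₀ = 0.51×0 + 0.24×24 + 0.17×37 + 0.11×36 = 16.0100
Strategy Q: R₀ = 0.67×34 + 0.40×15 + 0.32×47 + 0.15×42 = 50.1200
Strategy R: R₀ = 0.65×0 + 0.33×0 + 0.20×8 + 0.09×15 = 2.9500
Highest R₀: strategy Q with 50.1200.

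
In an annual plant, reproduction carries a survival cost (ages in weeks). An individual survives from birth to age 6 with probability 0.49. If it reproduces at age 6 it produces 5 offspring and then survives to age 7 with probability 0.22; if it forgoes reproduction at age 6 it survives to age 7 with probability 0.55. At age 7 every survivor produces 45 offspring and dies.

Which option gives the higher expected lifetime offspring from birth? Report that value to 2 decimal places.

12.13

breed at age 6: R₀ = 0.49 × (5 + 0.22 × 45) = 0.49 × 14.9000 = 7.3010
delay to age 7: R₀ = 0.49 × (0.55 × 45) = 0.49 × 24.7500 = 12.1275
Higher: delay to age 7 (12.1275).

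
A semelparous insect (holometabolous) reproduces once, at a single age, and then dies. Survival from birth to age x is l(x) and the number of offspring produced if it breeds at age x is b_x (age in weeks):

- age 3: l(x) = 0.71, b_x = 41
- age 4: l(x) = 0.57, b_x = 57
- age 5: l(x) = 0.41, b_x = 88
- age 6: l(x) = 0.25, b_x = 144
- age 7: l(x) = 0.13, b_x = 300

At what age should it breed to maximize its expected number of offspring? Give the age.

Expected offspring if breeding at age x = l(x) × b_x:
  age 3: 0.71 × 41 = 29.110
  age 4: 0.57 × 57 = 32.490
  age 5: 0.41 × 88 = 36.080
  age 6: 0.25 × 144 = 36.000
  age 7: 0.13 × 300 = 39.000
Maximum at age 7 (39.000).

7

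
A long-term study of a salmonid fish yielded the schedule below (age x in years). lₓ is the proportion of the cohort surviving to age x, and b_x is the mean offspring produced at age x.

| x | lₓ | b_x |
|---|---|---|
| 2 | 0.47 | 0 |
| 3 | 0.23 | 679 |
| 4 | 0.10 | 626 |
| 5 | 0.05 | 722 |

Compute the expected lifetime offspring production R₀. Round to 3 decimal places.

R₀ = Σ lₓ b_x:
  age 2: 0.47 × 0 = 0.0000
  age 3: 0.23 × 679 = 156.1700
  age 4: 0.10 × 626 = 62.6000
  age 5: 0.05 × 722 = 36.1000
R₀ = 0.0000 + 156.1700 + 62.6000 + 36.1000 = 254.8700

254.870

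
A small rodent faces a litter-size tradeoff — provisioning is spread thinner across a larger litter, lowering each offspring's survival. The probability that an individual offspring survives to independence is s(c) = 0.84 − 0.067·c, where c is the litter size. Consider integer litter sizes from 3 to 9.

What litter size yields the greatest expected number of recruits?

Expected recruits = c × s(c):
  c=3: 3 × 0.639 = 1.917
  c=4: 4 × 0.572 = 2.288
  c=5: 5 × 0.505 = 2.525
  c=6: 6 × 0.438 = 2.628
  c=7: 7 × 0.371 = 2.597
  c=8: 8 × 0.304 = 2.432
  c=9: 9 × 0.237 = 2.133
Maximum at c = 6 (2.628 recruits).

6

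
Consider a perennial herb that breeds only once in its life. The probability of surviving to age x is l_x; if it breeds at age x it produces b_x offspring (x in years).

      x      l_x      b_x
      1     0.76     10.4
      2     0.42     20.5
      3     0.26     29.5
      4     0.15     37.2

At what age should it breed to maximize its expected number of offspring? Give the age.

2

Expected offspring if breeding at age x = l_x × b_x:
  age 1: 0.76 × 10.4 = 7.904
  age 2: 0.42 × 20.5 = 8.610
  age 3: 0.26 × 29.5 = 7.670
  age 4: 0.15 × 37.2 = 5.580
Maximum at age 2 (8.610).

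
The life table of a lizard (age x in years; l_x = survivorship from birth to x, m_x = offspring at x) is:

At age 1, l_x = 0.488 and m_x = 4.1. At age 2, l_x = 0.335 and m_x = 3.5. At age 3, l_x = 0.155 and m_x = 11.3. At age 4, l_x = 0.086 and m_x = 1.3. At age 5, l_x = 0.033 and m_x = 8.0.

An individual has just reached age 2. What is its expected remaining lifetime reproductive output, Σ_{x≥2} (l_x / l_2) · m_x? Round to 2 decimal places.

l_2 = 0.335. Conditional survival from age 2 to x is l_x / l_2.
  x=2: (0.335/0.335) × 3.5 = 3.5000
  x=3: (0.155/0.335) × 11.3 = 5.2284
  x=4: (0.086/0.335) × 1.3 = 0.3337
  x=5: (0.033/0.335) × 8.0 = 0.7881
Sum = 3.5000 + 5.2284 + 0.3337 + 0.7881 = 9.8501

9.85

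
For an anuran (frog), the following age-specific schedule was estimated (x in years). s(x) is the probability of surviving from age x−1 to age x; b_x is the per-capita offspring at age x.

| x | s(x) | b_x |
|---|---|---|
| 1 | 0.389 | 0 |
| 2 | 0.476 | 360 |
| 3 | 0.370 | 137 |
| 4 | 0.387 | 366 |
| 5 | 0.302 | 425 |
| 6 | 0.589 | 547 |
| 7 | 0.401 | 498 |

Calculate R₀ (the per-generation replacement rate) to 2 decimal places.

92.67

Survivorship from birth: l_x = s_1·s_2·…·s_x.
  l_1 = 0.38900
  l_2 = 0.18516
  l_3 = 0.06851
  l_4 = 0.02651
  l_5 = 0.00801
  l_6 = 0.00472
  l_7 = 0.00189
R₀ = Σ l_x b_x:
  age 1: 0.38900 × 0 = 0.0000
  age 2: 0.18516 × 360 = 66.6576
  age 3: 0.06851 × 137 = 9.3859
  age 4: 0.02651 × 366 = 9.7027
  age 5: 0.00801 × 425 = 3.4042
  age 6: 0.00472 × 547 = 2.5818
  age 7: 0.00189 × 498 = 0.9412
R₀ = 0.0000 + 66.6576 + 9.3859 + 9.7027 + 3.4042 + 2.5818 + 0.9412 = 92.6734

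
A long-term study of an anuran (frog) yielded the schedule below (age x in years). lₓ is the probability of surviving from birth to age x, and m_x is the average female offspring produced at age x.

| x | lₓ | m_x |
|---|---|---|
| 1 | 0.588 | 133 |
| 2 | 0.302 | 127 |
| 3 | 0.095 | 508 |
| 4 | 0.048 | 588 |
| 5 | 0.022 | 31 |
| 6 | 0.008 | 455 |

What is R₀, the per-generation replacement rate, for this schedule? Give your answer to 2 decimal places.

R₀ = Σ lₓ m_x:
  age 1: 0.588 × 133 = 78.2040
  age 2: 0.302 × 127 = 38.3540
  age 3: 0.095 × 508 = 48.2600
  age 4: 0.048 × 588 = 28.2240
  age 5: 0.022 × 31 = 0.6820
  age 6: 0.008 × 455 = 3.6400
R₀ = 78.2040 + 38.3540 + 48.2600 + 28.2240 + 0.6820 + 3.6400 = 197.3640

197.36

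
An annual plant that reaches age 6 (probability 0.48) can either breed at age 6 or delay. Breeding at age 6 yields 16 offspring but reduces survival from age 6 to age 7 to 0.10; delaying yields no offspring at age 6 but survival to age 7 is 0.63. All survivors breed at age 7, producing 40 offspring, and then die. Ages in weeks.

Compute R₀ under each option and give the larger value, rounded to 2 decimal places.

12.10

breed at age 6: R₀ = 0.48 × (16 + 0.10 × 40) = 0.48 × 20.0000 = 9.6000
delay to age 7: R₀ = 0.48 × (0.63 × 40) = 0.48 × 25.2000 = 12.0960
Higher: delay to age 7 (12.0960).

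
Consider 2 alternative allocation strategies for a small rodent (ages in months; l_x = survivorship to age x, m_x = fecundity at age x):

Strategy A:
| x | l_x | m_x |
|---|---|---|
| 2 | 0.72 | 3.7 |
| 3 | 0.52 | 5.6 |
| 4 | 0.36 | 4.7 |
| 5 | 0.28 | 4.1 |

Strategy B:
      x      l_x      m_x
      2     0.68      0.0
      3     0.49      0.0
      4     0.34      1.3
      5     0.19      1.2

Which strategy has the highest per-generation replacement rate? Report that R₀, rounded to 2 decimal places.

Strategy A: R₀ = 0.72×3.7 + 0.52×5.6 + 0.36×4.7 + 0.28×4.1 = 8.4160
Strategy B: R₀ = 0.68×0.0 + 0.49×0.0 + 0.34×1.3 + 0.19×1.2 = 0.6700
Highest R₀: strategy A with 8.4160.

8.42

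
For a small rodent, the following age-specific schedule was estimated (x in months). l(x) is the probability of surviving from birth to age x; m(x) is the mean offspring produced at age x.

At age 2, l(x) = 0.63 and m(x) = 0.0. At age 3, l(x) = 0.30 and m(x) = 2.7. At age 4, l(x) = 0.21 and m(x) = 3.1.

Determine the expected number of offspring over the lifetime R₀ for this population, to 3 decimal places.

1.461

R₀ = Σ l(x) m(x):
  age 2: 0.63 × 0.0 = 0.0000
  age 3: 0.30 × 2.7 = 0.8100
  age 4: 0.21 × 3.1 = 0.6510
R₀ = 0.0000 + 0.8100 + 0.6510 = 1.4610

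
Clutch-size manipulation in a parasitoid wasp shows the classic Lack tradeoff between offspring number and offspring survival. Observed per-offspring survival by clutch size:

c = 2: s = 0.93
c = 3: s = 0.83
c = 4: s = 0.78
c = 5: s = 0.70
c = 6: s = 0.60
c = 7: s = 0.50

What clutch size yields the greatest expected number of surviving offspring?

6

Expected surviving offspring = c × s(c):
  c=2: 2 × 0.93 = 1.860
  c=3: 3 × 0.83 = 2.490
  c=4: 4 × 0.78 = 3.120
  c=5: 5 × 0.70 = 3.500
  c=6: 6 × 0.60 = 3.600
  c=7: 7 × 0.50 = 3.500
Maximum at c = 6 (3.600 surviving offspring).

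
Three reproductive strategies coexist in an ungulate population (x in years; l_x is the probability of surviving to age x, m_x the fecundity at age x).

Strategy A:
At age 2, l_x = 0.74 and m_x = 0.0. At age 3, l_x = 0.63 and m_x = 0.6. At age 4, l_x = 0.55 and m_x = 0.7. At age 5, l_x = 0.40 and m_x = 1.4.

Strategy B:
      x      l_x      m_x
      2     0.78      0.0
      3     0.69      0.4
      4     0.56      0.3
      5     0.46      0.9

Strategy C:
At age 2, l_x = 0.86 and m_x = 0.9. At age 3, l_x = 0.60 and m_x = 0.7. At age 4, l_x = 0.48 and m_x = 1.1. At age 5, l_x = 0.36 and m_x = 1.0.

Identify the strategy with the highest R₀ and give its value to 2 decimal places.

Strategy A: R₀ = 0.74×0.0 + 0.63×0.6 + 0.55×0.7 + 0.40×1.4 = 1.3230
Strategy B: R₀ = 0.78×0.0 + 0.69×0.4 + 0.56×0.3 + 0.46×0.9 = 0.8580
Strategy C: R₀ = 0.86×0.9 + 0.60×0.7 + 0.48×1.1 + 0.36×1.0 = 2.0820
Highest R₀: strategy C with 2.0820.

2.08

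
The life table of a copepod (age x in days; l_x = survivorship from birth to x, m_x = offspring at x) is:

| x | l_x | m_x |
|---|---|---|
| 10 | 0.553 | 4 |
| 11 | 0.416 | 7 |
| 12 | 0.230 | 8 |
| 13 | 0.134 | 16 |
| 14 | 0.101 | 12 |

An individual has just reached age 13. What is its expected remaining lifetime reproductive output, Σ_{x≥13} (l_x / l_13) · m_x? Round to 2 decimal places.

25.04

l_13 = 0.134. Conditional survival from age 13 to x is l_x / l_13.
  x=13: (0.134/0.134) × 16 = 16.0000
  x=14: (0.101/0.134) × 12 = 9.0448
Sum = 16.0000 + 9.0448 = 25.0448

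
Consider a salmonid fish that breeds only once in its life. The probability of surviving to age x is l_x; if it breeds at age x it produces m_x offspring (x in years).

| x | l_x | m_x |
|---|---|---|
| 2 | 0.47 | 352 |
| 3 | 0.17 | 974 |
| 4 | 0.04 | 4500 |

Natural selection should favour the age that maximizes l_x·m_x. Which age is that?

Expected offspring if breeding at age x = l_x × m_x:
  age 2: 0.47 × 352 = 165.440
  age 3: 0.17 × 974 = 165.580
  age 4: 0.04 × 4500 = 180.000
Maximum at age 4 (180.000).

4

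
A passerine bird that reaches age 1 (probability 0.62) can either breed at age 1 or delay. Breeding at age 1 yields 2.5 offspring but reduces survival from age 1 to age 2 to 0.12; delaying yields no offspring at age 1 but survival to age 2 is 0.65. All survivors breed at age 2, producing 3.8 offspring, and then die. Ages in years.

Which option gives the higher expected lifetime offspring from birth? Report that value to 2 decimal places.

breed at age 1: R₀ = 0.62 × (2.5 + 0.12 × 3.8) = 0.62 × 2.9560 = 1.8327
delay to age 2: R₀ = 0.62 × (0.65 × 3.8) = 0.62 × 2.4700 = 1.5314
Higher: breed at age 1 (1.8327).

1.83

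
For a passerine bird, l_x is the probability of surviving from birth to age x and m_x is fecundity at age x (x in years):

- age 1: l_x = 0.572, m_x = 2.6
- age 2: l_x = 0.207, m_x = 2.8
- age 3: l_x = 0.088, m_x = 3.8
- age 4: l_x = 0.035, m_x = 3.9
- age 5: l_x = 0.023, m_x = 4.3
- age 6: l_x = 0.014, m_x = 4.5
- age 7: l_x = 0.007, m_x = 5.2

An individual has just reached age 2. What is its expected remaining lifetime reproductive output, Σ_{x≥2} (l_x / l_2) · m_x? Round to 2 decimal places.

6.03

l_2 = 0.207. Conditional survival from age 2 to x is l_x / l_2.
  x=2: (0.207/0.207) × 2.8 = 2.8000
  x=3: (0.088/0.207) × 3.8 = 1.6155
  x=4: (0.035/0.207) × 3.9 = 0.6594
  x=5: (0.023/0.207) × 4.3 = 0.4778
  x=6: (0.014/0.207) × 4.5 = 0.3043
  x=7: (0.007/0.207) × 5.2 = 0.1758
Sum = 2.8000 + 1.6155 + 0.6594 + 0.4778 + 0.3043 + 0.1758 = 6.0329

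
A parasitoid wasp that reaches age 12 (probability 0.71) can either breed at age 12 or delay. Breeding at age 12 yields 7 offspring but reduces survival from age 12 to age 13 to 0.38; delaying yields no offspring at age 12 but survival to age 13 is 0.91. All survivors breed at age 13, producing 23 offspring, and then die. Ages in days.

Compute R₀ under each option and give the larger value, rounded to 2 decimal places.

14.86

breed at age 12: R₀ = 0.71 × (7 + 0.38 × 23) = 0.71 × 15.7400 = 11.1754
delay to age 13: R₀ = 0.71 × (0.91 × 23) = 0.71 × 20.9300 = 14.8603
Higher: delay to age 13 (14.8603).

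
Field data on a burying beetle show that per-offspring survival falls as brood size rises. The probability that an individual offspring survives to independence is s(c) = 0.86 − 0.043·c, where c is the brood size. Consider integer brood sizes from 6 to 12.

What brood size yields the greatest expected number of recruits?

Expected recruits = c × s(c):
  c=6: 6 × 0.602 = 3.612
  c=7: 7 × 0.559 = 3.913
  c=8: 8 × 0.516 = 4.128
  c=9: 9 × 0.473 = 4.257
  c=10: 10 × 0.430 = 4.300
  c=11: 11 × 0.387 = 4.257
  c=12: 12 × 0.344 = 4.128
Maximum at c = 10 (4.300 recruits).

10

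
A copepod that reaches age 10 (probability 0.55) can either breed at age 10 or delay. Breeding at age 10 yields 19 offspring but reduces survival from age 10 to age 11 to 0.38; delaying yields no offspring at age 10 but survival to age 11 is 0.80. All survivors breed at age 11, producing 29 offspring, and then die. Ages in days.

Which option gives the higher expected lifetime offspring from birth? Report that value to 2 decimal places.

16.51

breed at age 10: R₀ = 0.55 × (19 + 0.38 × 29) = 0.55 × 30.0200 = 16.5110
delay to age 11: R₀ = 0.55 × (0.80 × 29) = 0.55 × 23.2000 = 12.7600
Higher: breed at age 10 (16.5110).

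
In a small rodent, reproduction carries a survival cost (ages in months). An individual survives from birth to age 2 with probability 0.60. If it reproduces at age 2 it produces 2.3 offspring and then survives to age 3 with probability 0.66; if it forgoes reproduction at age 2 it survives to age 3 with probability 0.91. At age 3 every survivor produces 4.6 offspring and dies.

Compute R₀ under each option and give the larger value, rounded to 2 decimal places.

3.20

breed at age 2: R₀ = 0.60 × (2.3 + 0.66 × 4.6) = 0.60 × 5.3360 = 3.2016
delay to age 3: R₀ = 0.60 × (0.91 × 4.6) = 0.60 × 4.1860 = 2.5116
Higher: breed at age 2 (3.2016).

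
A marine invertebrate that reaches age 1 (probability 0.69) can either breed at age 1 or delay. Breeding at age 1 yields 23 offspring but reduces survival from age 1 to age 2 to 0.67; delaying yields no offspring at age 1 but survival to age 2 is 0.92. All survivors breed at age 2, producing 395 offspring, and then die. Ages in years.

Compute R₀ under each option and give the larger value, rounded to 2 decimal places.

breed at age 1: R₀ = 0.69 × (23 + 0.67 × 395) = 0.69 × 287.6500 = 198.4785
delay to age 2: R₀ = 0.69 × (0.92 × 395) = 0.69 × 363.4000 = 250.7460
Higher: delay to age 2 (250.7460).

250.75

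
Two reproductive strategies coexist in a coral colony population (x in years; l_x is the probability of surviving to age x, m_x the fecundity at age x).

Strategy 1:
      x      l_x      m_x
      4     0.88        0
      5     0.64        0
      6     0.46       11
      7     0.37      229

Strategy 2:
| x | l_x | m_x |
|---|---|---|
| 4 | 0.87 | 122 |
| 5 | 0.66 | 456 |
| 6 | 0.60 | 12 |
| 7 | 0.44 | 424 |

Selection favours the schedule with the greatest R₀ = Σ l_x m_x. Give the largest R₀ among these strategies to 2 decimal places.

Strategy 1: R₀ = 0.88×0 + 0.64×0 + 0.46×11 + 0.37×229 = 89.7900
Strategy 2: R₀ = 0.87×122 + 0.66×456 + 0.60×12 + 0.44×424 = 600.8600
Highest R₀: strategy 2 with 600.8600.

600.86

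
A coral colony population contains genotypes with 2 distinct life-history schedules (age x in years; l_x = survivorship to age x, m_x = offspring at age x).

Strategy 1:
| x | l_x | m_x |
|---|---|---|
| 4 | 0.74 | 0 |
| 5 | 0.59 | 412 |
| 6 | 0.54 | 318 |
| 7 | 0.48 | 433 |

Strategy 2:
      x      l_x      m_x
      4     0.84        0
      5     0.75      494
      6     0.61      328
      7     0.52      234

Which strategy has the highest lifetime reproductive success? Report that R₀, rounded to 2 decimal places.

Strategy 1: R₀ = 0.74×0 + 0.59×412 + 0.54×318 + 0.48×433 = 622.6400
Strategy 2: R₀ = 0.84×0 + 0.75×494 + 0.61×328 + 0.52×234 = 692.2600
Highest R₀: strategy 2 with 692.2600.

692.26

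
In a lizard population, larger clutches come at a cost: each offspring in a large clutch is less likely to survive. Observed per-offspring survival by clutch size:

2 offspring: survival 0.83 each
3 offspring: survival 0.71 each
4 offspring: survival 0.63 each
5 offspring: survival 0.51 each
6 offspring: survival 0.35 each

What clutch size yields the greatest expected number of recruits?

5

Expected recruits = c × s(c):
  c=2: 2 × 0.83 = 1.660
  c=3: 3 × 0.71 = 2.130
  c=4: 4 × 0.63 = 2.520
  c=5: 5 × 0.51 = 2.550
  c=6: 6 × 0.35 = 2.100
Maximum at c = 5 (2.550 recruits).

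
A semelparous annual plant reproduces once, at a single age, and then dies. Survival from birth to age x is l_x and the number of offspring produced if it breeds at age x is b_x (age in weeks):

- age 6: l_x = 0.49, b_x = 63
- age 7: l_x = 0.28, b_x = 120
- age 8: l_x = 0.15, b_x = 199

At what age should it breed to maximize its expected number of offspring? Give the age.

7

Expected offspring if breeding at age x = l_x × b_x:
  age 6: 0.49 × 63 = 30.870
  age 7: 0.28 × 120 = 33.600
  age 8: 0.15 × 199 = 29.850
Maximum at age 7 (33.600).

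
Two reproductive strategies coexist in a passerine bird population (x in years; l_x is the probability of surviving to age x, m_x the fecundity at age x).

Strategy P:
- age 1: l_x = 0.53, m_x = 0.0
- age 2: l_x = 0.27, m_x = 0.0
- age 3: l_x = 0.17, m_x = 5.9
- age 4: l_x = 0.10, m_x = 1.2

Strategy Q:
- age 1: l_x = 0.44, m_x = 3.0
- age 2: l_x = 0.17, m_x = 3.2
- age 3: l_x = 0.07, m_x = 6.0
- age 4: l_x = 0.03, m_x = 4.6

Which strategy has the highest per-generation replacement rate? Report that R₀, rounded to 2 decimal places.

2.42

Strategy P: R₀ = 0.53×0.0 + 0.27×0.0 + 0.17×5.9 + 0.10×1.2 = 1.1230
Strategy Q: R₀ = 0.44×3.0 + 0.17×3.2 + 0.07×6.0 + 0.03×4.6 = 2.4220
Highest R₀: strategy Q with 2.4220.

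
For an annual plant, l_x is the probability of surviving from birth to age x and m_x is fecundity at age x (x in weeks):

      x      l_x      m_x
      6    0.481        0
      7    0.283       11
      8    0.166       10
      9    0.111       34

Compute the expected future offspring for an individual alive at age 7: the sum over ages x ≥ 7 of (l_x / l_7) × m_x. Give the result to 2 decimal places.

30.20

l_7 = 0.283. Conditional survival from age 7 to x is l_x / l_7.
  x=7: (0.283/0.283) × 11 = 11.0000
  x=8: (0.166/0.283) × 10 = 5.8657
  x=9: (0.111/0.283) × 34 = 13.3357
Sum = 11.0000 + 5.8657 + 13.3357 = 30.2014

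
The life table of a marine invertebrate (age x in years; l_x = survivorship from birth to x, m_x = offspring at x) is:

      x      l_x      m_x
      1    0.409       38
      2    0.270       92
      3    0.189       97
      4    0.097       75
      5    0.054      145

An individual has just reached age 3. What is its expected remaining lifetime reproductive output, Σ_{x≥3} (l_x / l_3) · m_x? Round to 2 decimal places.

l_3 = 0.189. Conditional survival from age 3 to x is l_x / l_3.
  x=3: (0.189/0.189) × 97 = 97.0000
  x=4: (0.097/0.189) × 75 = 38.4921
  x=5: (0.054/0.189) × 145 = 41.4286
Sum = 97.0000 + 38.4921 + 41.4286 = 176.9206

176.92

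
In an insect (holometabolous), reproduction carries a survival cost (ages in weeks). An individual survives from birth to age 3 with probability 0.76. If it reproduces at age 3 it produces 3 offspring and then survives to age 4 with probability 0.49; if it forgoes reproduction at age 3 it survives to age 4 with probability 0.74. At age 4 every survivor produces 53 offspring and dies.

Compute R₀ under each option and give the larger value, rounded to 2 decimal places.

breed at age 3: R₀ = 0.76 × (3 + 0.49 × 53) = 0.76 × 28.9700 = 22.0172
delay to age 4: R₀ = 0.76 × (0.74 × 53) = 0.76 × 39.2200 = 29.8072
Higher: delay to age 4 (29.8072).

29.81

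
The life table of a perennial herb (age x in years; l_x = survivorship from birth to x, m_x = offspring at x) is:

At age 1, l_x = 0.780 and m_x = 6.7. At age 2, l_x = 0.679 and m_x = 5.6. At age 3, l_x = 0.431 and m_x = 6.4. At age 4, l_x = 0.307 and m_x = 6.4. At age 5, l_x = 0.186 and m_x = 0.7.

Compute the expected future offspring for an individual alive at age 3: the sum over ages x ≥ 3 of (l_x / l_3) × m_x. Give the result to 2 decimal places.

11.26

l_3 = 0.431. Conditional survival from age 3 to x is l_x / l_3.
  x=3: (0.431/0.431) × 6.4 = 6.4000
  x=4: (0.307/0.431) × 6.4 = 4.5587
  x=5: (0.186/0.431) × 0.7 = 0.3021
Sum = 6.4000 + 4.5587 + 0.3021 = 11.2608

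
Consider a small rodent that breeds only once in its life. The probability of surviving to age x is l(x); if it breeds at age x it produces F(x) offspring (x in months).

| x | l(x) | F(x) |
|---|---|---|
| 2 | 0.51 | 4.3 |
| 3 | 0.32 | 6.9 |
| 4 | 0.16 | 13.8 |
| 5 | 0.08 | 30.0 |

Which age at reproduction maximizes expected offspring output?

5

Expected offspring if breeding at age x = l(x) × F(x):
  age 2: 0.51 × 4.3 = 2.193
  age 3: 0.32 × 6.9 = 2.208
  age 4: 0.16 × 13.8 = 2.208
  age 5: 0.08 × 30.0 = 2.400
Maximum at age 5 (2.400).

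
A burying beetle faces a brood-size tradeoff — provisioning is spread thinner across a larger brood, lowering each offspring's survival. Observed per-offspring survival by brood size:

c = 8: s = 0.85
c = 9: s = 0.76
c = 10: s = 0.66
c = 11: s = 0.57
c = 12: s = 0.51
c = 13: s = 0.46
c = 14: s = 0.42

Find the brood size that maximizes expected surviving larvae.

9

Expected surviving larvae = c × s(c):
  c=8: 8 × 0.85 = 6.800
  c=9: 9 × 0.76 = 6.840
  c=10: 10 × 0.66 = 6.600
  c=11: 11 × 0.57 = 6.270
  c=12: 12 × 0.51 = 6.120
  c=13: 13 × 0.46 = 5.980
  c=14: 14 × 0.42 = 5.880
Maximum at c = 9 (6.840 surviving larvae).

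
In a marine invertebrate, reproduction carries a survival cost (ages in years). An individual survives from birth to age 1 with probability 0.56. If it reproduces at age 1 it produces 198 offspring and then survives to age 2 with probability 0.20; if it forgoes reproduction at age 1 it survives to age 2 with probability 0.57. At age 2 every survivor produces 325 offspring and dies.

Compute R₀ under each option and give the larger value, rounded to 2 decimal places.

147.28

breed at age 1: R₀ = 0.56 × (198 + 0.20 × 325) = 0.56 × 263.0000 = 147.2800
delay to age 2: R₀ = 0.56 × (0.57 × 325) = 0.56 × 185.2500 = 103.7400
Higher: breed at age 1 (147.2800).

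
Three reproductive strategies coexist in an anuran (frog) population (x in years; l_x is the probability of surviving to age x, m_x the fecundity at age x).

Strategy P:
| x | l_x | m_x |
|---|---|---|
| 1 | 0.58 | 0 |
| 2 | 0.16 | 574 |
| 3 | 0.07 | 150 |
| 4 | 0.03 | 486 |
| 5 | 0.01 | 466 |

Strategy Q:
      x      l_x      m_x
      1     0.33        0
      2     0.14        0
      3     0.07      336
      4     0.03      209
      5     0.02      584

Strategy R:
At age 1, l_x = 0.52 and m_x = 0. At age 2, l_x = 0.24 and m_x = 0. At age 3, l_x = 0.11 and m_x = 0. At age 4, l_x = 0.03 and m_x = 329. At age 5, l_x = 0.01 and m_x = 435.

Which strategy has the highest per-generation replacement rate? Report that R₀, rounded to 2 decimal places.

121.58

Strategy P: R₀ = 0.58×0 + 0.16×574 + 0.07×150 + 0.03×486 + 0.01×466 = 121.5800
Strategy Q: R₀ = 0.33×0 + 0.14×0 + 0.07×336 + 0.03×209 + 0.02×584 = 41.4700
Strategy R: R₀ = 0.52×0 + 0.24×0 + 0.11×0 + 0.03×329 + 0.01×435 = 14.2200
Highest R₀: strategy P with 121.5800.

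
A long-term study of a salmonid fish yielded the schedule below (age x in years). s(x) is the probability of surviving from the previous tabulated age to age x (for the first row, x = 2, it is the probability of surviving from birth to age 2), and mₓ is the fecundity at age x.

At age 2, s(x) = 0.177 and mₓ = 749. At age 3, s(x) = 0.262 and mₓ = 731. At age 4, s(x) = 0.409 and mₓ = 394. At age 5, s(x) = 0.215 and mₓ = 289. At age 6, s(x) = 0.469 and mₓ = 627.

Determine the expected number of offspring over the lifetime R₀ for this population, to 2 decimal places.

176.32

Survivorship from birth: l_x = s_2·s_3·…·s_x.
  l_2 = 0.17700
  l_3 = 0.04637
  l_4 = 0.01897
  l_5 = 0.00408
  l_6 = 0.00191
R₀ = Σ l_x mₓ:
  age 2: 0.17700 × 749 = 132.5730
  age 3: 0.04637 × 731 = 33.8965
  age 4: 0.01897 × 394 = 7.4742
  age 5: 0.00408 × 289 = 1.1791
  age 6: 0.00191 × 627 = 1.1976
R₀ = 132.5730 + 33.8965 + 7.4742 + 1.1791 + 1.1976 = 176.3203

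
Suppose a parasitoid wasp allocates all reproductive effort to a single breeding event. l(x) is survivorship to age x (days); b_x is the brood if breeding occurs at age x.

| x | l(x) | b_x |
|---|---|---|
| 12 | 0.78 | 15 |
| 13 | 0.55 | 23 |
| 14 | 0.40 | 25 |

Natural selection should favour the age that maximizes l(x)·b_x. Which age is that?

Expected offspring if breeding at age x = l(x) × b_x:
  age 12: 0.78 × 15 = 11.700
  age 13: 0.55 × 23 = 12.650
  age 14: 0.40 × 25 = 10.000
Maximum at age 13 (12.650).

13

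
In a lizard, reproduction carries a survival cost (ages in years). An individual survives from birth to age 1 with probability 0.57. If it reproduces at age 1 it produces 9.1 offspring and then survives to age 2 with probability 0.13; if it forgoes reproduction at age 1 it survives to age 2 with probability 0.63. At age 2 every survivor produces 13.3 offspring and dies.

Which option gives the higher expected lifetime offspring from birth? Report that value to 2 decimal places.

6.17

breed at age 1: R₀ = 0.57 × (9.1 + 0.13 × 13.3) = 0.57 × 10.8290 = 6.1725
delay to age 2: R₀ = 0.57 × (0.63 × 13.3) = 0.57 × 8.3790 = 4.7760
Higher: breed at age 1 (6.1725).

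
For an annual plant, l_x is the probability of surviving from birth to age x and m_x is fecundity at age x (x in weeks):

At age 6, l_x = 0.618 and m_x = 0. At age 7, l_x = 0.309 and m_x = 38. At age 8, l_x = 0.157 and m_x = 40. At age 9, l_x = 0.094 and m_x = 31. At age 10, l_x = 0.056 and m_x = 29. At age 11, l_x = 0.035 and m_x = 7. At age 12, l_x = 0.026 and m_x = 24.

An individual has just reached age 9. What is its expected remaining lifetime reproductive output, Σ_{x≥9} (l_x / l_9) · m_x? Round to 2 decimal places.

57.52

l_9 = 0.094. Conditional survival from age 9 to x is l_x / l_9.
  x=9: (0.094/0.094) × 31 = 31.0000
  x=10: (0.056/0.094) × 29 = 17.2766
  x=11: (0.035/0.094) × 7 = 2.6064
  x=12: (0.026/0.094) × 24 = 6.6383
Sum = 31.0000 + 17.2766 + 2.6064 + 6.6383 = 57.5213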